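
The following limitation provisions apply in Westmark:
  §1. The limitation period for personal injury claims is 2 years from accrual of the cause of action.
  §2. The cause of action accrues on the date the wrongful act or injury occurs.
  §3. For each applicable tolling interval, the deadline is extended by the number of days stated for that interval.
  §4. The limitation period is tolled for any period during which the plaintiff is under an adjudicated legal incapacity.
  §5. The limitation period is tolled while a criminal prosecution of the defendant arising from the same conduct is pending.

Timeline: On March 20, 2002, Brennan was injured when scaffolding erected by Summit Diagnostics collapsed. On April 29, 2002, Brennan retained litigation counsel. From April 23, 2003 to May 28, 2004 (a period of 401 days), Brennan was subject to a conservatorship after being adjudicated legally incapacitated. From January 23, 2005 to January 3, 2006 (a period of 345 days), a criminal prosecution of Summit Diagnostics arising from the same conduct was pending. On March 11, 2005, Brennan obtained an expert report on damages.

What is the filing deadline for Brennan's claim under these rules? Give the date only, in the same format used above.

April 5, 2006

The claim accrued on March 20, 2002, when the wrongful act occurred.
Adding the 2 years base period to March 20, 2002 gives a deadline of March 20, 2004, before any tolling.
The plaintiff's legal incapacity from April 23, 2003 to May 28, 2004 tolled the period for 401 days, extending the deadline to April 25, 2005.
The pending criminal prosecution from January 23, 2005 to January 3, 2006 tolled the period for 345 days, extending the deadline to April 5, 2006.
None of the other events listed affects the running of the period under the stated rules.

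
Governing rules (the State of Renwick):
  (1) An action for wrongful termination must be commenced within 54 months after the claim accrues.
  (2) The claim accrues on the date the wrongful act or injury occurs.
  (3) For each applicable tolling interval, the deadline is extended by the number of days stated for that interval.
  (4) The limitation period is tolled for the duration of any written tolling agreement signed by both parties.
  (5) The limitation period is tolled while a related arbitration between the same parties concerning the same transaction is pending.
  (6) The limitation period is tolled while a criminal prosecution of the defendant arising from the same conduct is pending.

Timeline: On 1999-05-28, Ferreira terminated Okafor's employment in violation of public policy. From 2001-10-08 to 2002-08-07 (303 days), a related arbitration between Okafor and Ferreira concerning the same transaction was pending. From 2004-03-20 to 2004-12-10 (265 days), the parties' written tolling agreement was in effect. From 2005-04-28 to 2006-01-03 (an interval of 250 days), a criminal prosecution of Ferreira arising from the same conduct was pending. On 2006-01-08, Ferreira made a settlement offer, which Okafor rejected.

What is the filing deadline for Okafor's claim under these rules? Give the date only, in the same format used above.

The claim accrued on 1999-05-28, when the wrongful act occurred.
The untolled deadline — 54 months after 1999-05-28 — is 2003-11-28.
The period was tolled for 303 days by the pending related arbitration (2001-10-08 to 2002-08-07), pushing the deadline to 2004-09-26.
The written tolling agreement from 2004-03-20 to 2004-12-10 tolled the period for 265 days, extending the deadline to 2005-06-18.
The pending criminal prosecution from 2005-04-28 to 2006-01-03 tolled the period for 250 days, extending the deadline to 2006-02-23.
None of the other events listed affects the running of the period under the stated rules.

2006-02-23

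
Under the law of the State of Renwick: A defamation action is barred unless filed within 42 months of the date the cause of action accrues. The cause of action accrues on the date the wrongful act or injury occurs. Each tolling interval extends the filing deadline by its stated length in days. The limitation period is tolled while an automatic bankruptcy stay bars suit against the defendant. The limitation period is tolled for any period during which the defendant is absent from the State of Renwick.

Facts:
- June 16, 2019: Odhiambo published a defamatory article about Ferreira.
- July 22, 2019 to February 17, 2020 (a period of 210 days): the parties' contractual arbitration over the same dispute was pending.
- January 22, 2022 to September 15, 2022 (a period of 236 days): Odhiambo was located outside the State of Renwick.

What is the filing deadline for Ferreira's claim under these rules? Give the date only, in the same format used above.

The limitation period began to run on June 16, 2019.
The untolled deadline — 42 months after June 16, 2019 — is December 16, 2022.
The defendant's absence from the jurisdiction from January 22, 2022 to September 15, 2022 tolled the period for 236 days, extending the deadline to August 9, 2023.
No stated provision tolls the period for a pending arbitration, so the interval from July 22, 2019 to February 17, 2020 has no effect on the deadline.

August 9, 2023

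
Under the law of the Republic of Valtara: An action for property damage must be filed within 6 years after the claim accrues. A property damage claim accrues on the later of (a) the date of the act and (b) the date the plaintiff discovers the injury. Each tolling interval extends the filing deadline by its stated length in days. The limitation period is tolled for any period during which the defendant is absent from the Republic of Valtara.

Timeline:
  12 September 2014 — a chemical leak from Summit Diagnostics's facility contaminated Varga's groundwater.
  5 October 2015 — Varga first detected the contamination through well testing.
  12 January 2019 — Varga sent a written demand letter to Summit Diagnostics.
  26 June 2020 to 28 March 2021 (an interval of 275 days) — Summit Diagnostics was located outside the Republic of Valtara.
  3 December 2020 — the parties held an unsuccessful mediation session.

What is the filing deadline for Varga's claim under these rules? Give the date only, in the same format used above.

Because discovery on 5 October 2015 post-dates the 12 September 2014 act, accrual under the later-of rule falls on 5 October 2015.
6 years from 5 October 2015 is 5 October 2021.
Because the defendant's absence from the jurisdiction ran from 26 June 2020 to 28 March 2021, the deadline is extended by 275 days to 7 July 2022.
Nothing else in the chronology tolls or restarts the period.

7 July 2022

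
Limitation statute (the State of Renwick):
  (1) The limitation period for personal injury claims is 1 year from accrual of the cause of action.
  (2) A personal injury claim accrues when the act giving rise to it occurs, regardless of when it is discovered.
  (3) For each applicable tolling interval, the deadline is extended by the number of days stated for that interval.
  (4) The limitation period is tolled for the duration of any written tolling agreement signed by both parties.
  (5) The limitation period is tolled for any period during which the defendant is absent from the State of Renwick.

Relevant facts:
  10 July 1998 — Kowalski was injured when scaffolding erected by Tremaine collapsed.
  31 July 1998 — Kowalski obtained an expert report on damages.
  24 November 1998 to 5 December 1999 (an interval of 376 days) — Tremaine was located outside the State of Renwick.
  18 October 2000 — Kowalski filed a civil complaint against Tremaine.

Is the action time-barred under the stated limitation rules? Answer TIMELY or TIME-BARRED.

TIME-BARRED

The cause of action accrued on 10 July 1998, the date of the act.
Adding the 1 year base period to 10 July 1998 gives a deadline of 10 July 1999, before any tolling.
Because the defendant's absence from the jurisdiction ran from 24 November 1998 to 5 December 1999, the deadline is extended by 376 days to 20 July 2000.
Nothing else in the chronology tolls or restarts the period.
Kowalski filed on 18 October 2000, after the 20 July 2000 deadline, so the action is time-barred.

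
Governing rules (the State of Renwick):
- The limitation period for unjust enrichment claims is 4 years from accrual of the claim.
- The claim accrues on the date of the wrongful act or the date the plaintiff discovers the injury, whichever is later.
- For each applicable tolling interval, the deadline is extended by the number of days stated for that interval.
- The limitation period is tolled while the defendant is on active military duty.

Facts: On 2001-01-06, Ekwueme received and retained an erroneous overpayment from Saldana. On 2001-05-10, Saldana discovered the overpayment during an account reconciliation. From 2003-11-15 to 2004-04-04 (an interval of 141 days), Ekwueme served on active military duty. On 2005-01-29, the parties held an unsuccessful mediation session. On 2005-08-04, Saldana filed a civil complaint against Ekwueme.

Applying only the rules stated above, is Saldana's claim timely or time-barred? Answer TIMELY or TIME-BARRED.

Because discovery on 2001-05-10 post-dates the 2001-01-06 act, accrual under the later-of rule falls on 2001-05-10.
Adding the 4 years base period to 2001-05-10 gives a deadline of 2005-05-10, before any tolling.
The defendant's active military service from 2003-11-15 to 2004-04-04 tolled the period for 141 days, extending the deadline to 2005-09-28.
None of the other events listed affects the running of the period under the stated rules.
The 2005-08-04 filing precedes the 2005-09-28 deadline; the claim is timely.

TIMELY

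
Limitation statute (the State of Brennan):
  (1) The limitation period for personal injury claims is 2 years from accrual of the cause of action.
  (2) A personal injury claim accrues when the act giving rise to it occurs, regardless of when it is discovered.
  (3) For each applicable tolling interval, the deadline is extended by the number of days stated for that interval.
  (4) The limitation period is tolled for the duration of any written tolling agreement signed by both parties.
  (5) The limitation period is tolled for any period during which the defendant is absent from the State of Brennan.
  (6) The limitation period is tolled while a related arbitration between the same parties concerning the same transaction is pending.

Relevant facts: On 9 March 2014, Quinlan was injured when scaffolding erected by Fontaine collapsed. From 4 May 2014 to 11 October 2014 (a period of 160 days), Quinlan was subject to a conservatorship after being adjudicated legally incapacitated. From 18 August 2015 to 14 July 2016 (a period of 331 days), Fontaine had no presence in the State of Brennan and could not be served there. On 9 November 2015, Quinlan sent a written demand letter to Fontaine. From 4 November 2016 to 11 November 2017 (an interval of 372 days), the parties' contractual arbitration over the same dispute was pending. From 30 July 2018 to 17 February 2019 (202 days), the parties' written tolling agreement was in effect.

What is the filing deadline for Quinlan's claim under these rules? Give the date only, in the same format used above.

The claim accrued on 9 March 2014, when the wrongful act occurred.
The untolled deadline — 2 years after 9 March 2014 — is 9 March 2016.
The period was tolled for 331 days by the defendant's absence from the jurisdiction (18 August 2015 to 14 July 2016), pushing the deadline to 3 February 2017.
Because the pending related arbitration ran from 4 November 2016 to 11 November 2017, the deadline is extended by 372 days to 10 February 2018.
The written tolling agreement starting 30 July 2018 came too late — the period had run on 10 February 2018 — and so does not extend the deadline.
The plaintiff's legal incapacity from 4 May 2014 to 11 October 2014 does not toll the period, because no stated rule makes the plaintiff's incapacity a tolling event.
Nothing else in the chronology tolls or restarts the period.

10 February 2018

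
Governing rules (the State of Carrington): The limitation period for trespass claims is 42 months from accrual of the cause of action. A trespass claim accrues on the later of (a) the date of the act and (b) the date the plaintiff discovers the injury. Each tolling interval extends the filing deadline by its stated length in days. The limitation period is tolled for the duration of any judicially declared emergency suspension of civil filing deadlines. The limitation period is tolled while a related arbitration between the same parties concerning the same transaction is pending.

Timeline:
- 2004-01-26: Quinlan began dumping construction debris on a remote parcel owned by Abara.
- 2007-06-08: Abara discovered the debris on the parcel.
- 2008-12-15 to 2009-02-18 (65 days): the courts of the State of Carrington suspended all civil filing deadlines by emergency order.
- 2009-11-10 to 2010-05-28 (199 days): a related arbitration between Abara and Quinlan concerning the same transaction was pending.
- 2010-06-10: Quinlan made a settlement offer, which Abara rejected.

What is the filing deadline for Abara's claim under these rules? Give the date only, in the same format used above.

2011-08-29

Taking the later of the act (2004-01-26) and discovery (2007-06-08), the claim accrued on 2007-06-08.
Adding the 42 months base period to 2007-06-08 gives a deadline of 2010-12-08, before any tolling.
The period was tolled for 65 days by the emergency suspension of filing deadlines (2008-12-15 to 2009-02-18), pushing the deadline to 2011-02-11.
Because the pending related arbitration ran from 2009-11-10 to 2010-05-28, the deadline is extended by 199 days to 2011-08-29.
The other events in the timeline have no effect on the limitation period under the stated rules.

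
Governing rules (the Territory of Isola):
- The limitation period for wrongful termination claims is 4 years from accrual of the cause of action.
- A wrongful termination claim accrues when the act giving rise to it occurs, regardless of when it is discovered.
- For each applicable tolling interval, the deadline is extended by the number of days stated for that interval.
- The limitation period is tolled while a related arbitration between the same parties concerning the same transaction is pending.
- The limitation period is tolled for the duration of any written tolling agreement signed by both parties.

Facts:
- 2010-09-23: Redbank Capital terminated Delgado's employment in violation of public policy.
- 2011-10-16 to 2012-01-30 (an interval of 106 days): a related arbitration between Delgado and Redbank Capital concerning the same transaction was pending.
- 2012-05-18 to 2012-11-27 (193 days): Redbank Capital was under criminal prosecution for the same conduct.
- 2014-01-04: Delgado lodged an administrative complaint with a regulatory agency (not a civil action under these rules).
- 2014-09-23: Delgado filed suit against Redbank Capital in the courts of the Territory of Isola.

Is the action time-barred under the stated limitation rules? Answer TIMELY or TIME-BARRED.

The cause of action accrued on 2010-09-23, the date of the act.
Adding the 4 years base period to 2010-09-23 gives a deadline of 2014-09-23, before any tolling.
The pending related arbitration from 2011-10-16 to 2012-01-30 tolled the period for 106 days, extending the deadline to 2015-01-07.
Although a criminal prosecution ran from 2012-05-18 to 2012-11-27, the stated rules do not make that a tolling event, so it is disregarded.
Nothing else in the chronology tolls or restarts the period.
Filing on 2014-09-23 beat the 2015-01-07 deadline — the action is timely.

TIMELY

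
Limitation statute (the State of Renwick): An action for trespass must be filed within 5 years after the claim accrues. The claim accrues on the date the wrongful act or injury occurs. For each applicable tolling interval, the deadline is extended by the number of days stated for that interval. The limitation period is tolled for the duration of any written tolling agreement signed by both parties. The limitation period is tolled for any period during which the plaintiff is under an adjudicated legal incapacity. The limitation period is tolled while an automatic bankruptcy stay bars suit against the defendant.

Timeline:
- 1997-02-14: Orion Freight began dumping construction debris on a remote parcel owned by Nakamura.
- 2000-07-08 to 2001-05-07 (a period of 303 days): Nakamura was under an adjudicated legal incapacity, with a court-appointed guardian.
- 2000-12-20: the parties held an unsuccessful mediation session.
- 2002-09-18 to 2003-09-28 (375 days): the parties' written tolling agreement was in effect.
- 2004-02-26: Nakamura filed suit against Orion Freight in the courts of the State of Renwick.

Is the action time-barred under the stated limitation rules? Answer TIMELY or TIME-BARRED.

TIME-BARRED

The claim accrued on 1997-02-14, when the wrongful act occurred.
The untolled deadline — 5 years after 1997-02-14 — is 2002-02-14.
Because the plaintiff's legal incapacity ran from 2000-07-08 to 2001-05-07, the deadline is extended by 303 days to 2002-12-14.
The period was tolled for 375 days by the written tolling agreement (2002-09-18 to 2003-09-28), pushing the deadline to 2003-12-24.
The other events in the timeline have no effect on the limitation period under the stated rules.
The 2004-02-26 filing falls after the 2003-12-24 deadline; the claim is time-barred.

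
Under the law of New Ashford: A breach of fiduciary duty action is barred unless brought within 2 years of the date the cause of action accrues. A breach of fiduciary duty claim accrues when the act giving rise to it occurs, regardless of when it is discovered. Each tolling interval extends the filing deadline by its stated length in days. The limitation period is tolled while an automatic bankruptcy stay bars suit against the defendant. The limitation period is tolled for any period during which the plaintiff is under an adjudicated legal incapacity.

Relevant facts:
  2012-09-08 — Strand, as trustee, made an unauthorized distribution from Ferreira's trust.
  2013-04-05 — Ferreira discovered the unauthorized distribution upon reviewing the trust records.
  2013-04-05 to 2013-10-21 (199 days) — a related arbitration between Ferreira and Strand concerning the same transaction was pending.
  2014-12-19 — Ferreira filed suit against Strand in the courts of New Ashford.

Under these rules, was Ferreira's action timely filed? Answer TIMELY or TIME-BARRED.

TIME-BARRED

The claim accrued on 2012-09-08, when the wrongful act occurred; under the stated occurrence rule the 2013-04-05 discovery does not delay accrual.
Adding the 2 years base period to 2012-09-08 gives a deadline of 2014-09-08, before any tolling.
Although a pending arbitration ran from 2013-04-05 to 2013-10-21, the stated rules do not make that a tolling event, so it is disregarded.
Filing on 2014-12-19 missed the 2014-09-08 deadline — the action is time-barred.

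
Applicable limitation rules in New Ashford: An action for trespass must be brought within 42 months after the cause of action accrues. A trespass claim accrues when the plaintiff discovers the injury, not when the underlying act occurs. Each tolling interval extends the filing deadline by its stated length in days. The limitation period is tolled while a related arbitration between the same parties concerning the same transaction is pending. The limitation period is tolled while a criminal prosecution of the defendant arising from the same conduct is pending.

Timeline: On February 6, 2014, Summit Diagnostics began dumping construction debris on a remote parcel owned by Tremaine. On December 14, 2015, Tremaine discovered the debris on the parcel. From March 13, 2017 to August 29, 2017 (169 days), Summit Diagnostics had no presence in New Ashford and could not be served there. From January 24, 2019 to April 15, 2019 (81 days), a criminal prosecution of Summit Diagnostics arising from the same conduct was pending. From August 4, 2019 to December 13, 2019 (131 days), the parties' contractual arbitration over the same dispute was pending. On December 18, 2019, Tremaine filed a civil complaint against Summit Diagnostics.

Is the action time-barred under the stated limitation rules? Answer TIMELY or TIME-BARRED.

The claim did not accrue until Tremaine discovered the injury on December 14, 2015; the February 6, 2014 act date does not start the clock under the stated rule.
42 months from December 14, 2015 is June 14, 2019.
The period was tolled for 81 days by the pending criminal prosecution (January 24, 2019 to April 15, 2019), pushing the deadline to September 3, 2019.
Because the pending related arbitration ran from August 4, 2019 to December 13, 2019, the deadline is extended by 131 days to January 12, 2020.
No stated provision tolls the period for the defendant's absence, so the interval from March 13, 2017 to August 29, 2017 has no effect on the deadline.
The December 18, 2019 filing precedes the January 12, 2020 deadline; the claim is timely.

TIMELY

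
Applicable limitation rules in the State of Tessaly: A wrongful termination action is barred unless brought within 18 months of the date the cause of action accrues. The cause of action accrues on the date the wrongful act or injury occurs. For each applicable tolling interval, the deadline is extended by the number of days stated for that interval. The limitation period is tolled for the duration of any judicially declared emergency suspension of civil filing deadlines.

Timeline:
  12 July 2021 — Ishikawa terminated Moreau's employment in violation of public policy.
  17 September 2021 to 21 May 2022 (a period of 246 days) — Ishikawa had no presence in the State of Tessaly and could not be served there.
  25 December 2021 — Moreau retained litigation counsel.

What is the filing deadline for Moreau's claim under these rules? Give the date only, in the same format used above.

The cause of action accrued on 12 July 2021, the date of the act.
The untolled deadline — 18 months after 12 July 2021 — is 12 January 2023.
No stated provision tolls the period for the defendant's absence, so the interval from 17 September 2021 to 21 May 2022 has no effect on the deadline.
Nothing else in the chronology tolls or restarts the period.

12 January 2023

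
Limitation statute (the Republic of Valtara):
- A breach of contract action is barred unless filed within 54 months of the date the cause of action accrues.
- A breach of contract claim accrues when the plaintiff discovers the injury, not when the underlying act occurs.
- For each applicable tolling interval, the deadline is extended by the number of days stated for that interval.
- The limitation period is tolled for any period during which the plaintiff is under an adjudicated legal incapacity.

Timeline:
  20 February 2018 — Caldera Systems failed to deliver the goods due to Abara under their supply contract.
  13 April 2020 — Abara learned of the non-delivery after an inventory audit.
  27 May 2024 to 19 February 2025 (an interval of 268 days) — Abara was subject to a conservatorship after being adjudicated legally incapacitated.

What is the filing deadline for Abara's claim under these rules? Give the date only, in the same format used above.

8 July 2025

The claim did not accrue until Abara discovered the injury on 13 April 2020; the 20 February 2018 act date does not start the clock under the stated rule.
The untolled deadline — 54 months after 13 April 2020 — is 13 October 2024.
Because the plaintiff's legal incapacity ran from 27 May 2024 to 19 February 2025, the deadline is extended by 268 days to 8 July 2025.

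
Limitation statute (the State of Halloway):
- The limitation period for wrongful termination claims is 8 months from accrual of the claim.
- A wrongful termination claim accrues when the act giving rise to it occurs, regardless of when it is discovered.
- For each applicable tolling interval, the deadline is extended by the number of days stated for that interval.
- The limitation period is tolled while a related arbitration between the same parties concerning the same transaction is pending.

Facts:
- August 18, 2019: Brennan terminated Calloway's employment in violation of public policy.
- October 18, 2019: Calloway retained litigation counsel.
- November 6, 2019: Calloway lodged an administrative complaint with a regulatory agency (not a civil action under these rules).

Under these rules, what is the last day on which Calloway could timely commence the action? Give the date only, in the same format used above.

April 18, 2020

The claim accrued on August 18, 2019, the date of the act.
The untolled deadline — 8 months after August 18, 2019 — is April 18, 2020.
The other events in the timeline have no effect on the limitation period under the stated rules.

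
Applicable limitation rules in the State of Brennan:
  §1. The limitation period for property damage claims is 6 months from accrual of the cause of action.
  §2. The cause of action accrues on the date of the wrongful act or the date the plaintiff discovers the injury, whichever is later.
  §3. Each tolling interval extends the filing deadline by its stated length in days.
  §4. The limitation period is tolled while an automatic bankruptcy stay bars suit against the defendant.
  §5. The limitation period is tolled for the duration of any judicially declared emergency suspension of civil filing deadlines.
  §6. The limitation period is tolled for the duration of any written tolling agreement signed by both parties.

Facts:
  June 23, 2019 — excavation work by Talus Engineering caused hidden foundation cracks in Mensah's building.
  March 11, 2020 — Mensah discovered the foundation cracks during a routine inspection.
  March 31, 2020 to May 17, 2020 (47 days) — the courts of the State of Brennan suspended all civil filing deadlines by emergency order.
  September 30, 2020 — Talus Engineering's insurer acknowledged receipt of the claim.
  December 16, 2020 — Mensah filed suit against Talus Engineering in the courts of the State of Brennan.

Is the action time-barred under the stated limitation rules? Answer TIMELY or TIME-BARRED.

Because discovery on March 11, 2020 post-dates the June 23, 2019 act, accrual under the later-of rule falls on March 11, 2020.
The untolled deadline — 6 months after March 11, 2020 — is September 11, 2020.
The emergency suspension of filing deadlines from March 31, 2020 to May 17, 2020 tolled the period for 47 days, extending the deadline to October 28, 2020.
Nothing else in the chronology tolls or restarts the period.
Filing on December 16, 2020 missed the October 28, 2020 deadline — the action is time-barred.

TIME-BARRED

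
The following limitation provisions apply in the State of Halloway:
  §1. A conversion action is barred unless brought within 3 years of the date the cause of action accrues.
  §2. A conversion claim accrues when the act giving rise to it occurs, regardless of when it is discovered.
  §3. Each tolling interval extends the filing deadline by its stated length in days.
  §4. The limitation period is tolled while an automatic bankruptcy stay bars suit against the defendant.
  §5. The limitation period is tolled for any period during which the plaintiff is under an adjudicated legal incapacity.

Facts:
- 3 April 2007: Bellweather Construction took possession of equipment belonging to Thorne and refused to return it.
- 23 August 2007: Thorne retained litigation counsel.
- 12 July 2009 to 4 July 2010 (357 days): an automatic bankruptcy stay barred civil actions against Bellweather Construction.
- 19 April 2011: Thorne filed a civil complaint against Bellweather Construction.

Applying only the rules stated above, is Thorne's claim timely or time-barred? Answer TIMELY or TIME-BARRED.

TIME-BARRED

The claim accrued on 3 April 2007, when the wrongful act occurred.
3 years from 3 April 2007 is 3 April 2010.
The automatic bankruptcy stay from 12 July 2009 to 4 July 2010 tolled the period for 357 days, extending the deadline to 26 March 2011.
The other events in the timeline have no effect on the limitation period under the stated rules.
Thorne filed on 19 April 2011, after the 26 March 2011 deadline, so the action is time-barred.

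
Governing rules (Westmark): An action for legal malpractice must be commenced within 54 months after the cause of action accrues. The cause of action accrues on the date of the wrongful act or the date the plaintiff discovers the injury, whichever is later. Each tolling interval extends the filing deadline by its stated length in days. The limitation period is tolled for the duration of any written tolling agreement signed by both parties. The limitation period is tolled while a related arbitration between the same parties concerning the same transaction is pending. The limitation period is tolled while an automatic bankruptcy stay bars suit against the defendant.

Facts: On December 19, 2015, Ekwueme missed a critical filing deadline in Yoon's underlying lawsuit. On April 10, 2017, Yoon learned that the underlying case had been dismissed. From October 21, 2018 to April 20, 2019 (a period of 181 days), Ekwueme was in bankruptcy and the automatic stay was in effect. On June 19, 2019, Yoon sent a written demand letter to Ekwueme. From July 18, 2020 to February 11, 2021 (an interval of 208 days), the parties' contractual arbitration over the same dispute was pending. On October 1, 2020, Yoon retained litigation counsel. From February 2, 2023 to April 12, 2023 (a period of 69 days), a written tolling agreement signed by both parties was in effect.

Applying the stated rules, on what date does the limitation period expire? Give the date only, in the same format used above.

Taking the later of the act (December 19, 2015) and discovery (April 10, 2017), the claim accrued on April 10, 2017.
Adding the 54 months base period to April 10, 2017 gives a deadline of October 10, 2021, before any tolling.
The period was tolled for 181 days by the automatic bankruptcy stay (October 21, 2018 to April 20, 2019), pushing the deadline to April 9, 2022.
The period was tolled for 208 days by the pending related arbitration (July 18, 2020 to February 11, 2021), pushing the deadline to November 3, 2022.
By the time the written tolling agreement began on February 2, 2023, the limitation period had already expired on November 3, 2022; that interval cannot revive it.
The other events in the timeline have no effect on the limitation period under the stated rules.

November 3, 2022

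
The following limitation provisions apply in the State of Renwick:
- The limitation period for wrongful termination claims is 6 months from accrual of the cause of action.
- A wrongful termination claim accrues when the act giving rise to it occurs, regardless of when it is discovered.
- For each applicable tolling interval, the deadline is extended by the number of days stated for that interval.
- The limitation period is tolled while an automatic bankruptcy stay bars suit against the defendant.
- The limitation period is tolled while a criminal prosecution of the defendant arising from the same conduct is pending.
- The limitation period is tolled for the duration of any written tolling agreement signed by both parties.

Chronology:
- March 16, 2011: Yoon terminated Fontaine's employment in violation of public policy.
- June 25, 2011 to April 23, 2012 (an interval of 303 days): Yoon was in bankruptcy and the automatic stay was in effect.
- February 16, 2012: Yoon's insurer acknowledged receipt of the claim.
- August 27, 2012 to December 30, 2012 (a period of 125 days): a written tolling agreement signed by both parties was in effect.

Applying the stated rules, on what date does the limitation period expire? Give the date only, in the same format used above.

July 15, 2012

The cause of action accrued on March 16, 2011, the date of the act.
Adding the 6 months base period to March 16, 2011 gives a deadline of September 16, 2011, before any tolling.
The automatic bankruptcy stay from June 25, 2011 to April 23, 2012 tolled the period for 303 days, extending the deadline to July 15, 2012.
The written tolling agreement from August 27, 2012 to December 30, 2012 began after the period had already run on July 15, 2012, so it has no tolling effect.
None of the other events listed affects the running of the period under the stated rules.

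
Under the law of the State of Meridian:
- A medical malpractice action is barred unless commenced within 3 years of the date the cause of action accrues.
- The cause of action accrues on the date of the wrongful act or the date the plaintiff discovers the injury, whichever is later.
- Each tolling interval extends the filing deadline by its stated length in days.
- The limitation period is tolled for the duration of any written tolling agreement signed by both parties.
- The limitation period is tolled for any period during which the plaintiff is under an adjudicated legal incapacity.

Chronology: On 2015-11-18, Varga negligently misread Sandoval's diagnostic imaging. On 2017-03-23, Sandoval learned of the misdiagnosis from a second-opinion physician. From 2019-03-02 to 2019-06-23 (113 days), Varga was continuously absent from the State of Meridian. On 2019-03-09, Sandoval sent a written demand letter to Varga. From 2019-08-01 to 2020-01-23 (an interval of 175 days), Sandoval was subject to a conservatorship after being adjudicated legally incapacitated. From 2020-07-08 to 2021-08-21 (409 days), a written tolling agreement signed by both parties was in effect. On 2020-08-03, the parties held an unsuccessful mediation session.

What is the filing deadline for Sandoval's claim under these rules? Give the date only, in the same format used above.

Taking the later of the act (2015-11-18) and discovery (2017-03-23), the claim accrued on 2017-03-23.
The untolled deadline — 3 years after 2017-03-23 — is 2020-03-23.
The period was tolled for 175 days by the plaintiff's legal incapacity (2019-08-01 to 2020-01-23), pushing the deadline to 2020-09-14.
Because the written tolling agreement ran from 2020-07-08 to 2021-08-21, the deadline is extended by 409 days to 2021-10-28.
Although the defendant's absence ran from 2019-03-02 to 2019-06-23, the stated rules do not make that a tolling event, so it is disregarded.
The other events in the timeline have no effect on the limitation period under the stated rules.

2021-10-28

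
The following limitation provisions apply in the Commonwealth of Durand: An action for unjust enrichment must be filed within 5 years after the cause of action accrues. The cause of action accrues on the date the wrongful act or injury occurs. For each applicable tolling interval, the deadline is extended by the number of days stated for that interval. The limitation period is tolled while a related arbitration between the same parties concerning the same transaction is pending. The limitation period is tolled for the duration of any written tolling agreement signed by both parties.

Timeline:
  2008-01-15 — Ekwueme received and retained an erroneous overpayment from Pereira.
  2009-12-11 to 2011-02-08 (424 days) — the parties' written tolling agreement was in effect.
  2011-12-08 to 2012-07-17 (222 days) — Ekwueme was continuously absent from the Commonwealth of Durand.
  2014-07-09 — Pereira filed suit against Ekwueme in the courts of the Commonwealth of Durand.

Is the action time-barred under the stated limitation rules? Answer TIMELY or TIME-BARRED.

TIME-BARRED

The limitation period began to run on 2008-01-15.
Adding the 5 years base period to 2008-01-15 gives a deadline of 2013-01-15, before any tolling.
Because the written tolling agreement ran from 2009-12-11 to 2011-02-08, the deadline is extended by 424 days to 2014-03-15.
Although the defendant's absence ran from 2011-12-08 to 2012-07-17, the stated rules do not make that a tolling event, so it is disregarded.
Filing on 2014-07-09 missed the 2014-03-15 deadline — the action is time-barred.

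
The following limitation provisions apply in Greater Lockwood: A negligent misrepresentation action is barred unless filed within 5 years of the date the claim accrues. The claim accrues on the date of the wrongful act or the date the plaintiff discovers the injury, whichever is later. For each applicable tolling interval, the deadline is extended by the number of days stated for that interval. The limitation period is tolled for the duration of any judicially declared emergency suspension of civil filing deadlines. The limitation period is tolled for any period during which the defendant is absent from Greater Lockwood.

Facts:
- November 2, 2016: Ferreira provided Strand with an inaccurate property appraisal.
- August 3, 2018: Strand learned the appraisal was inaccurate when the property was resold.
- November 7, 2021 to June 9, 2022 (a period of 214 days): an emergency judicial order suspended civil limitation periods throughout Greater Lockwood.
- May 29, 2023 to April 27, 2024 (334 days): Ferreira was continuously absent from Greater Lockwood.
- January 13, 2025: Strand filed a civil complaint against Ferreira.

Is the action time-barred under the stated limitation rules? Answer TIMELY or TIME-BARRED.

The claim accrued on August 3, 2018 — the later of the November 2, 2016 act and the August 3, 2018 discovery.
5 years from August 3, 2018 is August 3, 2023.
Because the emergency suspension of filing deadlines ran from November 7, 2021 to June 9, 2022, the deadline is extended by 214 days to March 4, 2024.
The defendant's absence from the jurisdiction from May 29, 2023 to April 27, 2024 tolled the period for 334 days, extending the deadline to February 1, 2025.
The January 13, 2025 filing precedes the February 1, 2025 deadline; the claim is timely.

TIMELY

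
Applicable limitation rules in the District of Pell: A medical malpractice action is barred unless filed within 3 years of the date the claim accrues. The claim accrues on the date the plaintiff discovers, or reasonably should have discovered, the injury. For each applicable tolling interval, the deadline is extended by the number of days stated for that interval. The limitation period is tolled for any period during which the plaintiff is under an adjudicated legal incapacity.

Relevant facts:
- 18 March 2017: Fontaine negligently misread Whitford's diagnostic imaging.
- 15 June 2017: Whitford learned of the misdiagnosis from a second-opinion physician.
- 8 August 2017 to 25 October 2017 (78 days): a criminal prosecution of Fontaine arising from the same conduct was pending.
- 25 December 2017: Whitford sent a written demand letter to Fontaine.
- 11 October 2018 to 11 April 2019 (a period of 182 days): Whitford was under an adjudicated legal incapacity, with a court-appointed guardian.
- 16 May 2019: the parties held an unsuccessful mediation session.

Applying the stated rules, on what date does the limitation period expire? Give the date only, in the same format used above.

Accrual is tied to discovery, so the period began on 15 June 2017 rather than on 18 March 2017 when the act occurred.
The untolled deadline — 3 years after 15 June 2017 — is 15 June 2020.
The period was tolled for 182 days by the plaintiff's legal incapacity (11 October 2018 to 11 April 2019), pushing the deadline to 14 December 2020.
No stated provision tolls the period for a criminal prosecution, so the interval from 8 August 2017 to 25 October 2017 has no effect on the deadline.
Nothing else in the chronology tolls or restarts the period.

14 December 2020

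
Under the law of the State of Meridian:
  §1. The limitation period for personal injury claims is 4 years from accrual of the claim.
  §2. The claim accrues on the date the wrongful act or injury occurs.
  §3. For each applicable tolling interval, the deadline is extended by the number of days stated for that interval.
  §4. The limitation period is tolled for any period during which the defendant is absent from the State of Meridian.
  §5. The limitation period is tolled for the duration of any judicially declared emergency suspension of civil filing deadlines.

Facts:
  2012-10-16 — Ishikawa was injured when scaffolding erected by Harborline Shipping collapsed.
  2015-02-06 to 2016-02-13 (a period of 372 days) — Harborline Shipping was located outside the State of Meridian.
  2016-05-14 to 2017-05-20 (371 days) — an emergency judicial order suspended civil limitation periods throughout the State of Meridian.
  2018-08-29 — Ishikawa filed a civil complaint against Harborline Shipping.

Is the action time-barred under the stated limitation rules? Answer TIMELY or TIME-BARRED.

The limitation period began to run on 2012-10-16.
Adding the 4 years base period to 2012-10-16 gives a deadline of 2016-10-16, before any tolling.
Because the defendant's absence from the jurisdiction ran from 2015-02-06 to 2016-02-13, the deadline is extended by 372 days to 2017-10-23.
Because the emergency suspension of filing deadlines ran from 2016-05-14 to 2017-05-20, the deadline is extended by 371 days to 2018-10-29.
Ishikawa filed on 2018-08-29, before the 2018-10-29 deadline, so the action is timely.

TIMELY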